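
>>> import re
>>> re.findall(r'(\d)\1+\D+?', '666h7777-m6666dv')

A backreference is literal: `\1` must see the identical characters the first group matched.
With a single group, `findall` returns only what that group captured — 3 items.

['6', '7', '6']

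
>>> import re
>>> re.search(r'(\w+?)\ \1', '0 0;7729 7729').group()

`\1` has to match the exact text group 1 already captured.
The match spans [0:3] → '0 0'.

'0 0'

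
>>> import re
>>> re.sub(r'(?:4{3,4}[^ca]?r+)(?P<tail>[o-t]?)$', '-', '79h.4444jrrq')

'79h.-'

The pattern matches 3 to 4 of the literal '4', then optionally any character except [ca], then one or more of a literal 'r' (non-capturing group); then optionally a character in [o-t] (captured as 'tail'); then anchored at the end.
Matches: at [4:12] → '4444jrrq'.
Every occurrence is swapped for '-'.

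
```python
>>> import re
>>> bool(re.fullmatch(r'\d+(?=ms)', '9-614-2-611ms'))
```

False

The lookaround is zero-width — it requires the adjacent text to match without consuming it, so the asserted text isn't part of the match.
For `fullmatch`, every character of the input must be accounted for by the pattern.
Here there's no way to consume every character, so the call returns None, and `bool(None)` is False.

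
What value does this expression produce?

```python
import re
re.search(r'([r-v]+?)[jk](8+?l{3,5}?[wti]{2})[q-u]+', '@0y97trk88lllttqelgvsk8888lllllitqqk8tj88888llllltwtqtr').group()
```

'trk88lllttq'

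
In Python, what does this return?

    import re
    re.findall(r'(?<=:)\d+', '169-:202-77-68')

The `(?=…)`/`(?<=…)` assertion just peeks at neighbouring text; it doesn't advance the match position.
Scanning left to right: at [5:8] → '202'.
`findall` yields the raw match text (1 of them) because the pattern has no groups.

['202']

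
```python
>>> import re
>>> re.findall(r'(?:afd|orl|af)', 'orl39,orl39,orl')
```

Matches: at [0:3] → 'orl'; at [6:9] → 'orl'; at [12:15] → 'orl'.
`findall` yields the raw match text (3 of them) because the pattern has no groups.

['orl', 'orl', 'orl']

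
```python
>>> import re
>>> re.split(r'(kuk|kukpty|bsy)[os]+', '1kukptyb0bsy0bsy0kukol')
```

Matches to split on: at [17:21] → 'kuko'.
The group in the pattern means `split` returns the separators' captures alongside the pieces.

['1kukptyb0bsy0bsy0', 'kuk', 'l']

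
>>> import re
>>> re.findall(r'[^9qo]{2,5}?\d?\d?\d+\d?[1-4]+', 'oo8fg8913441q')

['8fg8913441']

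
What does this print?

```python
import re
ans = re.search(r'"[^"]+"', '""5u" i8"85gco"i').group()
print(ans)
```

`re.search` scans for the first position where the pattern succeeds.
The match spans [1:5] → '"5u"'.

"5u"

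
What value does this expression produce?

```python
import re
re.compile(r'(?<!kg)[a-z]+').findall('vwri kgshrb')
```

['vwri', 'kgshrb']

`(?!…)`/`(?<!…)` only lets a position through if the neighbouring text does NOT match; no characters are consumed.
Scanning left to right: at [0:4] → 'vwri'; at [5:11] → 'kgshrb'.
Since nothing is captured, `findall` lists the 2 matched substrings directly.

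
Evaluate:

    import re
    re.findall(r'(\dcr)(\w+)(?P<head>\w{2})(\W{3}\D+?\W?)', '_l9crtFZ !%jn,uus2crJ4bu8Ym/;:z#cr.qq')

Pattern: a digit, then the literal 'cr' (captured); then one or more of a word character (captured); then exactly 2 of a word character (captured as 'head'); then exactly 3 of a non-word character, then one or more of a non-digit (lazy), then optionally a non-word character (captured).
Matches: at [2:12] match '9crtFZ !%j', groups = ('9cr', 't', 'FZ', ' !%j'); at [17:32] match '2crJ4bu8Ym/;:z#', groups = ('2cr', 'J4bu8', 'Ym', '/;:z#').
With 4 capturing groups, `findall` returns a 4-tuple per match.

[('9cr', 't', 'FZ', ' !%j'), ('2cr', 'J4bu8', 'Ym', '/;:z#')]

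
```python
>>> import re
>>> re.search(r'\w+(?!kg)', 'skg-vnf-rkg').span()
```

(0, 3)

The negative lookahead/lookbehind blocks any match where the forbidden context is present.
Unlike `match`, `search` isn't anchored — it looks for the pattern anywhere in the string.
The match spans [0:3] → 'skg'.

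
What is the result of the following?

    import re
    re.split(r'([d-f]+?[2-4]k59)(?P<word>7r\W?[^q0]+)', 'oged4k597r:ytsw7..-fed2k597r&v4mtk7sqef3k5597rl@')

['og', 'ed4k59', '7r:ytsw7..-fed2k597r&v4mtk7s', 'qef3k5597rl@']

The pattern matches one or more of a character in [d-f] (lazy), then a character in [2-4], then the literal 'k59' (captured); then the literal '7r', then optionally a non-word character, then one or more of any character except [q0] (captured as 'word').
Matches to split on: at [2:36] → 'ed4k597r:ytsw7..-fed2k597r&v4mtk7s'.
`re.split` interleaves the captured-group text with the surrounding fragments.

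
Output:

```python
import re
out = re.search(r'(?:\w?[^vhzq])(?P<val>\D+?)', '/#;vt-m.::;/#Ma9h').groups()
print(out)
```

('#',)

Pattern: optionally a word character, then any character except [vhzq] (non-capturing group); then one or more of a non-digit (lazy) (captured as 'val').
Unlike `match`, `search` isn't anchored — it looks for the pattern anywhere in the string.
The match spans [0:2] → '/#'.
Captured: group 1 = '#'.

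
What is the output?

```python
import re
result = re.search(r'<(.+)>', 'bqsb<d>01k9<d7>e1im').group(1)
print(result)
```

The match spans [4:15] → '<d>01k9<d7>'.
Captured: group 1 = 'd>01k9<d7'.

d>01k9<d7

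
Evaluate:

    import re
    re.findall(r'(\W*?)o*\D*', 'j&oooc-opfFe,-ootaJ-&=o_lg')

['', '']

Pattern: zero or more of a non-word character (lazy) (captured); then zero or more of the literal 'o', then zero or more of a non-digit.
With a single group, `findall` returns only what that group captured — 2 items.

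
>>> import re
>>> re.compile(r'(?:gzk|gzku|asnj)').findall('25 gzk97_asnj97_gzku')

['gzk', 'asnj', 'gzk']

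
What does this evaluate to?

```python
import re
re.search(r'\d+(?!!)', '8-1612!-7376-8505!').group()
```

'8'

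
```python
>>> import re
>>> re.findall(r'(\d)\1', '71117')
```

After group 1 captures some text, `\1` only succeeds where that same text appears again.
Walking the string: at [1:3] match '11', group 1 = '1'.
`findall` collects group 1 from the one match (1 total).

['1']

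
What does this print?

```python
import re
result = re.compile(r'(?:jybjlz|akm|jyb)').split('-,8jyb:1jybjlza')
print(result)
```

['-,8', ':1', 'a']

Alternation tries branches left to right and keeps the first one that lets the overall match succeed at that position.
Matches to split on: at [3:6] → 'jyb'; at [8:14] → 'jybjlz'.
The string is cut at each match, leaving 3 pieces.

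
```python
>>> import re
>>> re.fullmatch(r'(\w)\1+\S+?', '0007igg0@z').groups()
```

A backreference is literal: `\1` must see the identical characters the first group matched.
For `fullmatch`, every character of the input must be accounted for by the pattern.
The match spans [0:10] → '0007igg0@z'.
Captured: group 1 = '0'.

('0',)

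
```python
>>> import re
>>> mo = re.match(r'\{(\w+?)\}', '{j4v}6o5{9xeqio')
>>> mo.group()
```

'{j4v}'

With `match`, the pattern is implicitly anchored at the beginning.
The match spans [0:5] → '{j4v}'.
Captured: group 1 = 'j4v'.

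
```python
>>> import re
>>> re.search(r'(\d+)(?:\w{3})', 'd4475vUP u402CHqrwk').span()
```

(1, 8)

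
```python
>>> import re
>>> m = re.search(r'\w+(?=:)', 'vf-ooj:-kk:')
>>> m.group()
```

'ooj'

The `(?=…)`/`(?<=…)` assertion just peeks at neighbouring text; it doesn't advance the match position.
`re.search` tries every starting position until one works.
The match spans [3:6] → 'ooj'.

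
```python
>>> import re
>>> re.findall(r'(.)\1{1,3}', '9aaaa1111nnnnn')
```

`\1` has to match the exact text group 1 already captured.
Matches: at [1:5] match 'aaaa', group 1 = 'a'; at [5:9] match '1111', group 1 = '1'; at [9:13] match 'nnnn', group 1 = 'n'.
Because there's exactly one group, `findall` drops the full match and keeps group 1 from each hit.

['a', '1', 'n']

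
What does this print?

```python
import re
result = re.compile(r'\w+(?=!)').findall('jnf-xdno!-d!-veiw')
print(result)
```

['xdno', 'd']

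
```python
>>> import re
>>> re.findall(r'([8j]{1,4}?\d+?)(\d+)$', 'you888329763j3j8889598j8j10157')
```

[('8j8j1', '0157')]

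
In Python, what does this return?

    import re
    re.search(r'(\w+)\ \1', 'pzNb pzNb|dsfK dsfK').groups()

After group 1 captures some text, `\1` only succeeds where that same text appears again.
`search` walks the string left to right and returns the first match it finds.
The match spans [0:9] → 'pzNb pzNb'.
Captured: group 1 = 'pzNb'.

('pzNb',)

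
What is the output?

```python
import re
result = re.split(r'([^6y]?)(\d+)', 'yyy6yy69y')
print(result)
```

This matches optionally any character except [6y] (captured); then one or more of a digit (captured).
Matches to split on: at [3:4] → '6'; at [6:8] → '69'.
The group in the pattern means `split` returns the separators' captures alongside the pieces.

['yyy', '', '6', 'yy', '', '69', 'y']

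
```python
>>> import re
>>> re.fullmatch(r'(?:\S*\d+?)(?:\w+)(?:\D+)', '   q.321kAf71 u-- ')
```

Pattern: zero or more of a non-whitespace character, then one or more of a digit (lazy) (non-capturing group); then one or more of a word character (non-capturing group); then one or more of a non-digit (non-capturing group).
`re.fullmatch` requires the pattern to consume the entire string.
Here there's no way to consume every character, so the call returns None.

None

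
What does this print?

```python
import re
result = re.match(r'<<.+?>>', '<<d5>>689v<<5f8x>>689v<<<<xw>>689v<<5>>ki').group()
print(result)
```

`match` is anchored at position 0; if the pattern doesn't fit there, it returns None.
The match spans [0:6] → '<<d5>>'.

<<d5>>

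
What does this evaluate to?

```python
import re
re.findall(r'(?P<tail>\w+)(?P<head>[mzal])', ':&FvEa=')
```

[('FvE', 'a')]

Multiple groups make `findall` return tuples — one 2-tuple for the one match.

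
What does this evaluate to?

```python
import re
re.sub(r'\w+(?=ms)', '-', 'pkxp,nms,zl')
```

The positive lookaround only admits positions where the adjacent text matches; those characters stay outside the span.
Matches: at [5:6] → 'n'.
Each match is replaced by '-'.

'pkxp,-ms,zl'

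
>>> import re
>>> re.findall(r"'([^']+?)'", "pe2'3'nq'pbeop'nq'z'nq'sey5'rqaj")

Matches: at [3:6] match "'3'", group 1 = '3'; at [8:15] match "'pbeop'", group 1 = 'pbeop'; at [17:20] match "'z'", group 1 = 'z'; at [22:28] match "'sey5'", group 1 = 'sey5'.
Because there's exactly one group, `findall` drops the full match and keeps group 1 from each hit.

['3', 'pbeop', 'z', 'sey5']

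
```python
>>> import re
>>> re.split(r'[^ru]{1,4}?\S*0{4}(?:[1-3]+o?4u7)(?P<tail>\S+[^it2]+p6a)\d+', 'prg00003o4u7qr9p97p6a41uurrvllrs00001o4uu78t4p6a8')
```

['', 'qr9p97p6a41uurrvllrs00001o4uu78t4p6a', '']

The pattern matches 1 to 4 of any character except [ru] (lazy), then zero or more of a non-whitespace character, then exactly 4 of the literal '0'; then one or more of a character in [1-3], then optionally a literal 'o', then the literal '4u7' (non-capturing group); then one or more of a non-whitespace character, then one or more of any character except [it2], then the literal 'p6a' (captured as 'tail'); then one or more of a digit.
Matches to split on: at [0:49] → 'prg00003o4u7qr9p97p6a41uurrvllrs00001o4uu78t4p6a8'.
`re.split` interleaves the captured-group text with the surrounding fragments.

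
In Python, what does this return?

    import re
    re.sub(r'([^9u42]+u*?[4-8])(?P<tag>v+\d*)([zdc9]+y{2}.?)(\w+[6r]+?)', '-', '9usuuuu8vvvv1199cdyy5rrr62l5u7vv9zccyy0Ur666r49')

'9u-49'

Pattern: one or more of any character except [9u42], then zero or more of a literal 'u' (lazy), then a character in [4-8] (captured); then one or more of the literal 'v', then zero or more of a digit (captured as 'tag'); then one or more of one of [zdc9], then exactly 2 of a literal 'y', then optionally any character (captured); then one or more of a word character, then one or more of one of [6r] (lazy) (captured).
Each match is replaced by '-'.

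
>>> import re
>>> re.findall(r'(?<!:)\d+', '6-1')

['6', '1']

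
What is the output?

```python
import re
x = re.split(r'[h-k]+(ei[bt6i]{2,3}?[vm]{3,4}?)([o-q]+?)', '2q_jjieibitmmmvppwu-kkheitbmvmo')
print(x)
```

Pattern: one or more of a character in [h-k]; then the literal 'ei', then 2 to 3 of one of [bt6i] (lazy), then 3 to 4 of one of [vm] (lazy) (captured); then one or more of a character in [o-q] (lazy) (captured).
Matches to split on: at [3:16] → 'jjieibitmmmvp'; at [20:31] → 'kkheitbmvmo'.
With a capturing group present, the delimiter's captured portion is kept in the result list.

['2q_', 'eibitmmmv', 'p', 'pwu-', 'eitbmvm', 'o', '']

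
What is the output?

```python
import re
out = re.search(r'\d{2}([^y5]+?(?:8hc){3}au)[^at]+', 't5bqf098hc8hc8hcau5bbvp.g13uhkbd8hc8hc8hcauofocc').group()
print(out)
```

13uhkbd8hc8hc8hcauofocc

This matches exactly 2 of a digit; then one or more of any character except [y5] (lazy), then the literal '8hc' repeated 3 times, then the literal 'au' (captured); then one or more of any character except [at].
`re.search` tries every starting position until one works.
The match spans [25:48] → '13uhkbd8hc8hc8hcauofocc'.
Captured: group 1 = 'uhkbd8hc8hc8hcau'.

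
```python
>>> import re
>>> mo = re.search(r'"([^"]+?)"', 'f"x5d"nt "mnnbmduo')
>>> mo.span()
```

The match spans [1:6] → '"x5d"'.

(1, 6)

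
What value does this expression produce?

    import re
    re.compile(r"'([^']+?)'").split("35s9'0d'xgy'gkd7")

Because the pattern has a capturing group, `split` also inserts each captured text between the pieces.

['35s9', '0d', "xgy'gkd7"]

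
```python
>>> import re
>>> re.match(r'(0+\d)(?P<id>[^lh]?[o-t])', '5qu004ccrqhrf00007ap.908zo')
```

`match` is anchored at position 0; if the pattern doesn't fit there, it returns None.
Here position 0 doesn't satisfy it, so the call returns None.

None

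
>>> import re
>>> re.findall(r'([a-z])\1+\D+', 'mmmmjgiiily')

['m']

`\1` has to match the exact text group 1 already captured.
With a single group, `findall` returns only what that group captured — 1 item.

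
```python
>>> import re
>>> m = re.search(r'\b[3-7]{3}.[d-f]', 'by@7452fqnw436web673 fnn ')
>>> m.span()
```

The pattern matches a word boundary (`\b`, zero-width); then exactly 3 of a character in [3-7], then any character; then a character in [d-f].
`re.search` scans for the first position where the pattern succeeds.
The match spans [3:8] → '7452f'.

(3, 8)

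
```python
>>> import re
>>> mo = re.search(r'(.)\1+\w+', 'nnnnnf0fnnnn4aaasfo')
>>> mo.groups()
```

('n',)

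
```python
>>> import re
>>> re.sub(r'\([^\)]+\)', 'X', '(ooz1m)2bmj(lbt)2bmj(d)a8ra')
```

'X2bmjX2bmjXa8ra'

Every occurrence is swapped for 'X'.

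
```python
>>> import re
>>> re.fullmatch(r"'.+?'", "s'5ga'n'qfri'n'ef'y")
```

None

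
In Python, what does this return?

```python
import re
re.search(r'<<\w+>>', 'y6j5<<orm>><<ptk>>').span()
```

(4, 11)

The match spans [4:11] → '<<orm>>'.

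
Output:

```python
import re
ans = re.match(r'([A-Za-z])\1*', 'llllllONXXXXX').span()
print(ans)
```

The backreference `\1` re-matches whatever the first group consumed, character for character.
`re.match` only tries the pattern at the start of the string.
The match spans [0:6] → 'llllll'.
Captured: group 1 = 'l'.

(0, 6)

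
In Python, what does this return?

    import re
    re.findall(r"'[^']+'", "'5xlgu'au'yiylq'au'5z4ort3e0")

["'5xlgu'", "'yiylq'"]

Matches: at [0:7] → "'5xlgu'"; at [9:16] → "'yiylq'".
Since nothing is captured, `findall` lists the 2 matched substrings directly.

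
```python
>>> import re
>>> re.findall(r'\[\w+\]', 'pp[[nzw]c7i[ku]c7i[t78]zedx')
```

Scanning left to right: at [3:8] → '[nzw]'; at [11:15] → '[ku]'; at [18:23] → '[t78]'.
Since nothing is captured, `findall` lists the 3 matched substrings directly.

['[nzw]', '[ku]', '[t78]']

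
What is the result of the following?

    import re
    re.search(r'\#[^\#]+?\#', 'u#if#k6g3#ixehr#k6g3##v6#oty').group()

The match spans [1:5] → '#if#'.

'#if#'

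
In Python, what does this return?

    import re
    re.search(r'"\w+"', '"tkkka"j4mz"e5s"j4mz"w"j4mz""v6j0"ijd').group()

'"tkkka"'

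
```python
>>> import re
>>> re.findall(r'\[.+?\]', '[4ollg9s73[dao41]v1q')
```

['[4ollg9s73[dao41]']

Scanning left to right: at [0:17] → '[4ollg9s73[dao41]'.
Since nothing is captured, `findall` lists the 1 matched substring directly.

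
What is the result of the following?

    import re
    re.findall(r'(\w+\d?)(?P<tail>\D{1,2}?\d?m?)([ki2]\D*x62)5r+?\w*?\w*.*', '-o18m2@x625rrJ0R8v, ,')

[('o18', 'm', '2@x62')]

The pattern matches one or more of a word character, then optionally a digit (captured); then 1 to 2 of a non-digit (lazy), then optionally a digit, then optionally a literal 'm' (captured as 'tail'); then one of [ki2], then zero or more of a non-digit, then the literal 'x62' (captured); then a literal '5', then one or more of a literal 'r' (lazy); then zero or more of a word character (lazy), then zero or more of a word character, then zero or more of any character.
3 groups means the one result is a tuple of 3 captured strings — 1 here.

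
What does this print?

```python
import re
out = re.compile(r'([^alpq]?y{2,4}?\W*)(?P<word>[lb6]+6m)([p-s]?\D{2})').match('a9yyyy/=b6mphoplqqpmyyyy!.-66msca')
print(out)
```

None

With `match`, the pattern is implicitly anchored at the beginning.
Here position 0 doesn't satisfy it, so the call returns None.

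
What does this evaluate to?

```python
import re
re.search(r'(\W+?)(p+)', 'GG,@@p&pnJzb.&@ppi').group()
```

Pattern: one or more of a non-word character (lazy) (captured); then one or more of a literal 'p' (captured).
Unlike `match`, `search` isn't anchored — it looks for the pattern anywhere in the string.
The match spans [2:6] → ',@@p'.
Captured: group 1 = ',@@', group 2 = 'p'.

',@@p'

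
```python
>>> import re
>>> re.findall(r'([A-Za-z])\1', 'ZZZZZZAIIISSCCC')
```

A backreference is literal: `\1` must see the identical characters the first group matched.
`findall` collects group 1 from each match (6 total).

['Z', 'Z', 'Z', 'I', 'S', 'C']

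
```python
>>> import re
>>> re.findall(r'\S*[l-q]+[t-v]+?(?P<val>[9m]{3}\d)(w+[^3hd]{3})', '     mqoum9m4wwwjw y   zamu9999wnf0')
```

[('m9m4', 'wwwjw '), ('9999', 'wnf0')]

This matches zero or more of a non-whitespace character, then one or more of a character in [l-q], then one or more of a character in [t-v] (lazy); then exactly 3 of one of [9m], then a digit (captured as 'val'); then one or more of a literal 'w', then exactly 3 of any character except [3hd] (captured).
Walking the string: at [5:19] match 'mqoum9m4wwwjw ', groups = ('m9m4', 'wwwjw '); at [23:35] match 'zamu9999wnf0', groups = ('9999', 'wnf0').
2 groups means each result is a tuple of 2 captured strings — 2 here.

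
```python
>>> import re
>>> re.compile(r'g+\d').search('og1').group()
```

The pattern matches one or more of a literal 'g'; then a digit.
Unlike `match`, `search` isn't anchored — it looks for the pattern anywhere in the string.
The match spans [1:3] → 'g1'.

'g1'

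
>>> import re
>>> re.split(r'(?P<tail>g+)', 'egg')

This matches one or more of a literal 'g' (captured as 'tail').
Matches to split on: at [1:3] → 'gg'.
The group in the pattern means `split` returns the separators' captures alongside the pieces.

['e', 'gg', '']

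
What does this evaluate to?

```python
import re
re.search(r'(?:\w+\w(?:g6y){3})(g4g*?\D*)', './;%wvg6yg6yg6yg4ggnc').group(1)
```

'g4ggnc'

This matches one or more of a word character, then a word character, then the literal 'g6y' repeated 3 times (non-capturing group); then the literal 'g4', then zero or more of a literal 'g' (lazy), then zero or more of a non-digit (captured).
`re.search` scans for the first position where the pattern succeeds.
The match spans [4:21] → 'wvg6yg6yg6yg4ggnc'.
Captured: group 1 = 'g4ggnc'.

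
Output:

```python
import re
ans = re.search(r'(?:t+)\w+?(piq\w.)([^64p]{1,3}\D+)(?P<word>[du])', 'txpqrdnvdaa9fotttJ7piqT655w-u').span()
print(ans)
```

The match spans [0:29] → 'txpqrdnvdaa9fotttJ7piqT655w-u'.

(0, 29)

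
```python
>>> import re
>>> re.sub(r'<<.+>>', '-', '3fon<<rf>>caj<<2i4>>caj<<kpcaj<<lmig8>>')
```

Every occurrence is swapped for '-'.

'3fon-'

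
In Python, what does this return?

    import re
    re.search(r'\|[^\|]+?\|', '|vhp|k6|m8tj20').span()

(0, 5)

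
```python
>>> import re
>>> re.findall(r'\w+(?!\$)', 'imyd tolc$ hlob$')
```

A negative assertion filters positions out without eating any characters.
With no groups in the pattern, `findall` gives back each whole match — 3 here.

['imyd', 'tol', 'hlo']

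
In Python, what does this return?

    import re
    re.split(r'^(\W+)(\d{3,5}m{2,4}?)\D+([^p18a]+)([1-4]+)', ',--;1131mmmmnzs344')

The `?` after the quantifier makes it lazy — it takes as little as possible before letting the rest of the pattern try.
The group in the pattern means `split` returns the separators' captures alongside the pieces.

['', ',--;', '1131mm', '34', '4', '']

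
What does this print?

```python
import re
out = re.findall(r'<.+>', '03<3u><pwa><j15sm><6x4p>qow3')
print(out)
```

['<3u><pwa><j15sm><6x4p>']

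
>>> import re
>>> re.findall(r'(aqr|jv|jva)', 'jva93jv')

['jv', 'jv']

Branches in `(...|...)` are attempted left-to-right; the first branch that allows the whole pattern to succeed is taken.
Because there's exactly one group, `findall` drops the full match and keeps group 1 from each hit.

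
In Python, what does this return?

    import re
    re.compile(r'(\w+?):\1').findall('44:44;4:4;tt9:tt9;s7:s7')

['44', '4', 'tt9', 's7']

A backreference is literal: `\1` must see the identical characters the first group matched.
Matches: at [0:5] match '44:44', group 1 = '44'; at [6:9] match '4:4', group 1 = '4'; at [10:17] match 'tt9:tt9', group 1 = 'tt9'; at [18:23] match 's7:s7', group 1 = 's7'.
With a single group, `findall` returns only what that group captured — 4 items.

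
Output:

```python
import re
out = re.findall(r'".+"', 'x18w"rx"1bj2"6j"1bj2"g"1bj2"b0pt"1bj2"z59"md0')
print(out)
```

['"rx"1bj2"6j"1bj2"g"1bj2"b0pt"1bj2"z59"']

With no groups in the pattern, `findall` gives back each whole match — 1 here.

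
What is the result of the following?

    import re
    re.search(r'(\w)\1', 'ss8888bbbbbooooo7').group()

'ss'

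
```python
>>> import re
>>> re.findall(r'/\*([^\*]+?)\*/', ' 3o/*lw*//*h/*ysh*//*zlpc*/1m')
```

['lw', 'ysh', 'zlpc']

Because there's exactly one group, `findall` drops the full match and keeps group 1 from each hit.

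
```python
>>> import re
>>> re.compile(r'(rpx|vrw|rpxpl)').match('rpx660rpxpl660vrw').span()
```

`re.match` only tries the pattern at the start of the string.
The match spans [0:3] → 'rpx'.

(0, 3)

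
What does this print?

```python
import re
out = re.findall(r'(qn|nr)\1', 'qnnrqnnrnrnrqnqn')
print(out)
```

`\1` has to match the exact text group 1 already captured.
Matches: at [6:10] match 'nrnr', group 1 = 'nr'; at [12:16] match 'qnqn', group 1 = 'qn'.
Because there's exactly one group, `findall` drops the full match and keeps group 1 from each hit.

['nr', 'qn']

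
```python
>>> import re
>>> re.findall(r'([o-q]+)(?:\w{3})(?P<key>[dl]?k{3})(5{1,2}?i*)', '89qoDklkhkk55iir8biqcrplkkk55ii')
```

Lazy quantifiers expand one character at a time until the remainder of the pattern can match.
3 groups means the one result is a tuple of 3 captured strings — 1 here.

[('q', 'lkkk', '5')]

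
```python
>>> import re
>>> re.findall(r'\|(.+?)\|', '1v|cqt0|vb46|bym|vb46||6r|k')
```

['cqt0', 'bym', '|6r']

Matches: at [2:8] match '|cqt0|', group 1 = 'cqt0'; at [12:17] match '|bym|', group 1 = 'bym'; at [21:26] match '||6r|', group 1 = '|6r'.
With a single group, `findall` returns only what that group captured — 3 items.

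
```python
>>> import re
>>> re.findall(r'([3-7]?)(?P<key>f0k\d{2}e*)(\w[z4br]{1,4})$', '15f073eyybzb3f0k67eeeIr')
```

[('3', 'f0k67eee', 'Ir')]

3 groups means the one result is a tuple of 3 captured strings — 1 here.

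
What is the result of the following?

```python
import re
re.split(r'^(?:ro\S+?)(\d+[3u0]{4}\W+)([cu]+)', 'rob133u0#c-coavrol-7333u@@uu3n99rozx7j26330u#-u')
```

The pattern matches anchored at the start of the string; then the literal 'ro', then one or more of a non-whitespace character (lazy) (non-capturing group); then one or more of a digit, then exactly 4 of one of [3u0], then one or more of a non-word character (captured); then one or more of one of [cu] (captured).
The `?` after the quantifier makes it lazy — it takes as little as possible before letting the rest of the pattern try.
Matches to split on: at [0:10] → 'rob133u0#c'.
Because the pattern has a capturing group, `split` also inserts each captured text between the pieces.

['', '133u0#', 'c', '-coavrol-7333u@@uu3n99rozx7j26330u#-u']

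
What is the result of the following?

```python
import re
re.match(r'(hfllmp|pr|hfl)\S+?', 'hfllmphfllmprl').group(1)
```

'hfllmp'

The match spans [0:7] → 'hfllmph'.
Captured: group 1 = 'hfllmp'.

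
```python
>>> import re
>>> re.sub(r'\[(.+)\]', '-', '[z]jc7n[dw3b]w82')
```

'-w82'

Matches: at [0:13] → '[z]jc7n[dw3b]'.
Every occurrence is swapped for '-'.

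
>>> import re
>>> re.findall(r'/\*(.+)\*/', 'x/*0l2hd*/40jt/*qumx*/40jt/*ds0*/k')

Scanning left to right: at [1:33] match '/*0l2hd*/40jt/*qumx*/40jt/*ds0*/', group 1 = '0l2hd*/40jt/*qumx*/40jt/*ds0'.
With a single group, `findall` returns only what that group captured — 1 item.

['0l2hd*/40jt/*qumx*/40jt/*ds0']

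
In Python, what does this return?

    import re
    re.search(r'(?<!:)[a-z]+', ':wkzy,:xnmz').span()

(2, 5)

`(?!…)`/`(?<!…)` only lets a position through if the neighbouring text does NOT match; no characters are consumed.
`re.search` tries every starting position until one works.
The match spans [2:5] → 'kzy'.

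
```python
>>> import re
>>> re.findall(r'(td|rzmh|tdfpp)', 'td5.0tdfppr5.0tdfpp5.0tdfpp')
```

Branches in `(...|...)` are attempted left-to-right; the first branch that allows the whole pattern to succeed is taken.
Because there's exactly one group, `findall` drops the full match and keeps group 1 from each hit.

['td', 'td', 'td', 'td']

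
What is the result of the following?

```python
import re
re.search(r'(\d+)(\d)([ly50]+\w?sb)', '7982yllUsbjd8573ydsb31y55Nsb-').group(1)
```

'798'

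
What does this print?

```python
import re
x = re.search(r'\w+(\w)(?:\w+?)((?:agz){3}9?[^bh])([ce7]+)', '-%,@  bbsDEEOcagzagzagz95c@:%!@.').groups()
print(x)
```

The match spans [6:26] → 'bbsDEEOcagzagzagz95c'.
Captured: group 1 = 'O', group 2 = 'agzagzagz95', group 3 = 'c'.

('O', 'agzagzagz95', 'c')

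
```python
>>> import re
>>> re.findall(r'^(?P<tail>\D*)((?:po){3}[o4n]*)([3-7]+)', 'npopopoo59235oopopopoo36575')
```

`findall` packs the 3 group values into a tuple for every match.

[('n', 'popopoo', '5')]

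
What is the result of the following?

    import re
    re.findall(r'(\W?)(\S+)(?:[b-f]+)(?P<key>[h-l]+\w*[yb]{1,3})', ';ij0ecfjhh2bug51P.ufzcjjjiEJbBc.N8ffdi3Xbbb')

The pattern matches optionally a non-word character (captured); then one or more of a non-whitespace character (captured); then one or more of a character in [b-f] (non-capturing group); then one or more of a character in [h-l], then zero or more of a word character, then 1 to 3 of one of [yb] (captured as 'key').
Scanning left to right: at [0:43] match ';ij0ecfjhh2bug51P.ufzcjjjiEJbBc.N8ffdi3Xbbb', groups = (';', 'ij0ecfjhh2bug51P.ufzcjjjiEJbBc.N8ff', 'i3Xbbb').
With 3 capturing groups, `findall` returns a 3-tuple per match.

[(';', 'ij0ecfjhh2bug51P.ufzcjjjiEJbBc.N8ff', 'i3Xbbb')]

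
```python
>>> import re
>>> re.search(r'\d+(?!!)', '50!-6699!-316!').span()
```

The negative lookahead/lookbehind blocks any match where the forbidden context is present.
Unlike `match`, `search` isn't anchored — it looks for the pattern anywhere in the string.
The match spans [0:1] → '5'.

(0, 1)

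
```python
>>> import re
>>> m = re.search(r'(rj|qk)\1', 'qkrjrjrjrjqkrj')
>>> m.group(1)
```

`\1` is not a pattern — it's the concrete string captured by group 1, re-applied verbatim.
`re.search` scans for the first position where the pattern succeeds.
The match spans [2:6] → 'rjrj'.
Captured: group 1 = 'rj'.

'rj'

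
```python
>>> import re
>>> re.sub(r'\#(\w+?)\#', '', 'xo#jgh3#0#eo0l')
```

'xo0#eo0l'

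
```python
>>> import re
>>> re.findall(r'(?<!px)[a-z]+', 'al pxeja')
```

['al', 'pxeja']

The negative lookaround is zero-width — it rules out positions where the adjacent text would match, without consuming anything.
Matches: at [0:2] → 'al'; at [3:8] → 'pxeja'.
No capturing groups, so `findall` returns the 2 full match strings.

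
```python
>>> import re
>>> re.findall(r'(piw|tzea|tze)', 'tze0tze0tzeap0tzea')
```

['tze', 'tze', 'tzea', 'tzea']

Alternation isn't longest-match — the leftmost alternative that fits at this position is chosen.
One capturing group, so `findall` returns just the captured substring from each match — 4 in all.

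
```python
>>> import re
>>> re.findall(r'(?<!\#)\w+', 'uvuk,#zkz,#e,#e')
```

['uvuk', 'kz']

The negative lookahead/lookbehind blocks any match where the forbidden context is present.
No capturing groups, so `findall` returns the 2 full match strings.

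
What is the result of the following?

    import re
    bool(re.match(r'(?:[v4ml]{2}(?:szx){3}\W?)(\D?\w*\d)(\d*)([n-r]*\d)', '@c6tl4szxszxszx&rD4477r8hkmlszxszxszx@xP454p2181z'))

`match` is anchored at position 0; if the pattern doesn't fit there, it returns None.
Here the pattern fails at index 0, so the call returns None, and `bool(None)` is False.

False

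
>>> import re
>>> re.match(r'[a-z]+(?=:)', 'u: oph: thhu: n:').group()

The `(?=…)`/`(?<=…)` assertion just peeks at neighbouring text; it doesn't advance the match position.
`re.match` only tries the pattern at the start of the string.
The match spans [0:1] → 'u'.

'u'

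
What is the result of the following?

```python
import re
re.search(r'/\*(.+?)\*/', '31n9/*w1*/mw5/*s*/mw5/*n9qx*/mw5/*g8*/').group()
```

'/*w1*/'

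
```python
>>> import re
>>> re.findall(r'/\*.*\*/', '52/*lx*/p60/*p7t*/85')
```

['/*lx*/p60/*p7t*/']

Walking the string: at [2:18] → '/*lx*/p60/*p7t*/'.
Since nothing is captured, `findall` lists the 1 matched substring directly.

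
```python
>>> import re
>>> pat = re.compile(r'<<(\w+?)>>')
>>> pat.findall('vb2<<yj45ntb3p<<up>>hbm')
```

Scanning left to right: at [14:20] match '<<up>>', group 1 = 'up'.
Because there's exactly one group, `findall` drops the full match and keeps group 1 from the one hit.

['up']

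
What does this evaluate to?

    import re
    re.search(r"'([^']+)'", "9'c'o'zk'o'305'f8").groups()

`re.search` scans for the first position where the pattern succeeds.
The match spans [1:4] → "'c'".
Captured: group 1 = 'c'.

('c',)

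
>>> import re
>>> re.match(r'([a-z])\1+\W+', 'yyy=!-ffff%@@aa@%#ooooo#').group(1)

'y'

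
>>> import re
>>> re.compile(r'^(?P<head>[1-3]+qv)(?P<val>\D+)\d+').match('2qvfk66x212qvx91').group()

'2qvfk66'

`re.match` won't scan ahead — the pattern has to work from the very first character.
The match spans [0:7] → '2qvfk66'.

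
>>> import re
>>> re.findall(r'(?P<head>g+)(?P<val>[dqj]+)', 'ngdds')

`findall` packs the 2 group values into a tuple for every match.

[('g', 'dd')]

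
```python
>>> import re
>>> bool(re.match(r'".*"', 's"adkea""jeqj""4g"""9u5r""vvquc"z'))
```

`match` is anchored at position 0; if the pattern doesn't fit there, it returns None.
Here the pattern fails at index 0, so the call returns None, and `bool(None)` is False.

False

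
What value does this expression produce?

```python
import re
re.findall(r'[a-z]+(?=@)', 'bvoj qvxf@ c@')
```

Because the assertion is zero-width, the text it checks is not consumed and won't appear in the result.
Walking the string: at [5:9] → 'qvxf'; at [11:12] → 'c'.
Since nothing is captured, `findall` lists the 2 matched substrings directly.

['qvxf', 'c']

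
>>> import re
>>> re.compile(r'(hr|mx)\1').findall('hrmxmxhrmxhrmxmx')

['mx', 'mx']

The backreference `\1` re-matches whatever the first group consumed, character for character.
Matches: at [2:6] match 'mxmx', group 1 = 'mx'; at [12:16] match 'mxmx', group 1 = 'mx'.
`findall` collects group 1 from each match (2 total).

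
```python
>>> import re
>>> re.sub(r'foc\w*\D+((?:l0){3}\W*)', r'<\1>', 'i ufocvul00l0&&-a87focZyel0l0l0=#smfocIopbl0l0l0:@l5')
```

`\1` in the replacement pulls in group 1's text for each match.

'i ufocvul00l0&&-a87<l0l0l0:@>l5'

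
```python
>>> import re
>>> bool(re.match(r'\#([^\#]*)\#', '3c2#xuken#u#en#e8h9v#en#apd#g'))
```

`re.match` only tries the pattern at the start of the string.
Here the string doesn't start with a match, so the call returns None, and `bool(None)` is False.

False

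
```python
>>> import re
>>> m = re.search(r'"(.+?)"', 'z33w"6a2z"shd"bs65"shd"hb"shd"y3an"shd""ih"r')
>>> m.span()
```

(4, 10)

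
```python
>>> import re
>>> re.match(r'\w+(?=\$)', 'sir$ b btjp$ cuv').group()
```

With `match`, the pattern is implicitly anchored at the beginning.
The match spans [0:3] → 'sir'.

'sir'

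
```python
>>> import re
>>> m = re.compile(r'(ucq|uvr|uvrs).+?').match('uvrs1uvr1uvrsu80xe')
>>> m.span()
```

(0, 4)

Branches in `(...|...)` are attempted left-to-right; the first branch that allows the whole pattern to succeed is taken.
With `match`, the pattern is implicitly anchored at the beginning.
The match spans [0:4] → 'uvrs'.
Captured: group 1 = 'uvr'.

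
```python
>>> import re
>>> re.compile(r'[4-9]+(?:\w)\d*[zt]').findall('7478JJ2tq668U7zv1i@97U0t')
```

No capturing groups, so `findall` returns the 2 full match strings.

['668U7z', '97U0t']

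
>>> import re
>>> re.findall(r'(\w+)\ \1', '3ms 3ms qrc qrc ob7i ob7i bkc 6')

`\1` is not a pattern — it's the concrete string captured by group 1, re-applied verbatim.
Scanning left to right: at [0:7] match '3ms 3ms', group 1 = '3ms'; at [8:15] match 'qrc qrc', group 1 = 'qrc'; at [16:25] match 'ob7i ob7i', group 1 = 'ob7i'.
Because there's exactly one group, `findall` drops the full match and keeps group 1 from each hit.

['3ms', 'qrc', 'ob7i']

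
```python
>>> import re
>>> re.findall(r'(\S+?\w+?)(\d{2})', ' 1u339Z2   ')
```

Pattern: one or more of a non-whitespace character (lazy), then one or more of a word character (lazy) (captured); then exactly 2 of a digit (captured).
A `+?`/`*?`/`{m,n}?` starts at its minimum and grows only as far as needed for what follows to match.
Scanning left to right: at [1:5] match '1u33', groups = ('1u', '33').
Multiple groups make `findall` return tuples — one 2-tuple for the one match.

[('1u', '33')]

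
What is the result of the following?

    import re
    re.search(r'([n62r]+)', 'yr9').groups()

The pattern matches one or more of one of [n62r] (captured).
`re.search` tries every starting position until one works.
The match spans [1:2] → 'r'.
Captured: group 1 = 'r'.

('r',)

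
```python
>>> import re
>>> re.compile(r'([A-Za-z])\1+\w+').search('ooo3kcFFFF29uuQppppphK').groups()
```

('o',)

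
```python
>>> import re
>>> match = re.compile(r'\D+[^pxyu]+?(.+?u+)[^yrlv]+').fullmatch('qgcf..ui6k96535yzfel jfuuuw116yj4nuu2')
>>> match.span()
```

(0, 37)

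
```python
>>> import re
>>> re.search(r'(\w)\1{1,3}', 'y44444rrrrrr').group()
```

'4444'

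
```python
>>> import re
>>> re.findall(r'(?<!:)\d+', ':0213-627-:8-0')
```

['213', '627', '0']

The negative lookahead/lookbehind blocks any match where the forbidden context is present.
Since nothing is captured, `findall` lists the 3 matched substrings directly.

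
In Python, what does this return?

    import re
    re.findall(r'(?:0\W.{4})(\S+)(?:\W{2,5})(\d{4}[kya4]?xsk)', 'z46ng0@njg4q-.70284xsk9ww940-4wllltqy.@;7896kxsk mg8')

[('q-.70284xsk9ww940-4wllltqy.', '7896kxsk')]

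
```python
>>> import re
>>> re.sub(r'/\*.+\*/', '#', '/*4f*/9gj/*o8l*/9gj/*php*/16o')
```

Matches: at [0:26] → '/*4f*/9gj/*o8l*/9gj/*php*/'.
`sub` substitutes '#' at each match site.

'#16o'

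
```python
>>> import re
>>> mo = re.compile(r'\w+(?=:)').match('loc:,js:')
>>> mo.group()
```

Lookahead/lookbehind check context without consuming it, so the matched span excludes the asserted characters.
`re.match` only tries the pattern at the start of the string.
The match spans [0:3] → 'loc'.

'loc'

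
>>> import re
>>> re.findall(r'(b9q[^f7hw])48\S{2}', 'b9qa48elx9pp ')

This matches the literal 'b9q', then any character except [f7hw] (captured); then the literal '48', then exactly 2 of a non-whitespace character.
One capturing group, so `findall` returns just the captured substring from the one match — 1 in all.

['b9qa']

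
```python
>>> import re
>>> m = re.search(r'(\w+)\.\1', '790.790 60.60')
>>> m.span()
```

(0, 7)

`\1` has to match the exact text group 1 already captured.
`re.search` tries every starting position until one works.
The match spans [0:7] → '790.790'.
Captured: group 1 = '790'.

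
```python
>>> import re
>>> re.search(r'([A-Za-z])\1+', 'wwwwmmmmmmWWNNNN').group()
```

'wwww'

A backreference is literal: `\1` must see the identical characters the first group matched.
The match spans [0:4] → 'wwww'.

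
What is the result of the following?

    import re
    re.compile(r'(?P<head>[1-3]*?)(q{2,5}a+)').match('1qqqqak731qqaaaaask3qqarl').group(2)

'qqqqa'

The match spans [0:6] → '1qqqqa'.
Captured: group 1 = '1', group 2 = 'qqqqa'.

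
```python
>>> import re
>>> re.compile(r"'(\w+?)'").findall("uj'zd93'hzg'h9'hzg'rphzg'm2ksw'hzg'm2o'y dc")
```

Because there's exactly one group, `findall` drops the full match and keeps group 1 from each hit.

['zd93', 'h9', 'rphzg', 'hzg']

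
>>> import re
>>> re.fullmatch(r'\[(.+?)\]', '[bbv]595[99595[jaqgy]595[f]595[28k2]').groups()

('bbv]595[99595[jaqgy]595[f]595[28k2',)

`re.fullmatch` requires the pattern to consume the entire string.
The match spans [0:36] → '[bbv]595[99595[jaqgy]595[f]595[28k2]'.
Captured: group 1 = 'bbv]595[99595[jaqgy]595[f]595[28k2'.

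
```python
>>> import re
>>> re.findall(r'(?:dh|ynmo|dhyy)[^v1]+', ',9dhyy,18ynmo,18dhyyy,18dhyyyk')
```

`findall` yields the raw match text (4 of them) because the pattern has no groups.

['dhyy,', 'ynmo,', 'dhyyy,', 'dhyyyk']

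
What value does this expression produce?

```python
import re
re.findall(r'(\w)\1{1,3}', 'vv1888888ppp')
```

['v', '8', '8', 'p']

The backreference `\1` re-matches whatever the first group consumed, character for character.
`findall` collects group 1 from each match (4 total).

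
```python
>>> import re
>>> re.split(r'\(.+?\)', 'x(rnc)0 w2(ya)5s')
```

['x', '0 w2', '5s']

Matches to split on: at [1:6] → '(rnc)'; at [10:14] → '(ya)'.
Splitting on the pattern gives 3 pieces.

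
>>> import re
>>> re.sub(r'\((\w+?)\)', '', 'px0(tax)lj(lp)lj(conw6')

Matches: at [3:8] → '(tax)'; at [10:14] → '(lp)'.
Every occurrence is swapped for ''.

'px0ljlj(conw6'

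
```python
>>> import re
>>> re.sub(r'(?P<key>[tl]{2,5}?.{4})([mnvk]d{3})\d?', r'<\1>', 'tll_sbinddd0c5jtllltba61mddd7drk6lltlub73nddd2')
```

'<tll_sbi>c5j<tllltba61>drk6<lltlub73>'

Pattern: 2 to 5 of one of [tl] (lazy), then exactly 4 of any character (captured as 'key'); then one of [mnvk], then exactly 3 of the literal 'd' (captured); then optionally a digit.
Each match is replaced using the text its own group 1 captured.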